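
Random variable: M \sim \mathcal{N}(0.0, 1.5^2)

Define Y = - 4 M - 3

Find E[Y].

For Y = -4M - 3:
E[Y] = -4 * E[M] - 3
E[M] = 0.0 = 0
E[Y] = -4 * 0 - 3 = -3

-3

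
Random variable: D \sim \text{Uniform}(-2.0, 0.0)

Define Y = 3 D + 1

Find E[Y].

For Y = 3D + 1:
E[Y] = 3 * E[D] + 1
E[D] = (-2 + 0)/2 = -1
E[Y] = 3 * (-1) + 1 = -2

-2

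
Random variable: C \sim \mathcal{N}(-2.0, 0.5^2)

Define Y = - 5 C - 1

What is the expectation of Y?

For Y = -5C - 1:
E[Y] = -5 * E[C] - 1
E[C] = -2.0 = -2
E[Y] = -5 * (-2) - 1 = 9

9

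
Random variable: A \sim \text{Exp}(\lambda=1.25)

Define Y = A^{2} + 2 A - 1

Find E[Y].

E[Y] = 1*E[A²] + 2*E[A] - 1
E[A] = 0.8
E[A²] = Var(A) + (E[A])² = 0.64 + 0.64 = 1.28
E[Y] = 1*1.28 + 2*0.8 - 1 = 1.88

1.88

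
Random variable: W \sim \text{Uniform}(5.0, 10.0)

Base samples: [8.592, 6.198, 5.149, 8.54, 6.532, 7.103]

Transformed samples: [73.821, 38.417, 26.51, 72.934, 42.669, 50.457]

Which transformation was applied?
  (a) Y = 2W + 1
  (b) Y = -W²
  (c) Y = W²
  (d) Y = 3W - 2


Checking option (c) Y = W²:
  W = 8.592 -> Y = 73.821 ✓
  W = 6.198 -> Y = 38.417 ✓
  W = 5.149 -> Y = 26.51 ✓
All samples match this transformation.

(c) W²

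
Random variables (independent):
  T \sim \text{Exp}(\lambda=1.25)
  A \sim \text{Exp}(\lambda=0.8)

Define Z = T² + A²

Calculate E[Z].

E[Z] = E[T²] + E[A²]
E[T²] = Var(T) + E[T]² = 0.64 + 0.64 = 1.28
E[A²] = Var(A) + E[A]² = 1.5625 + 1.5625 = 3.125
E[Z] = 1.28 + 3.125 = 4.405

4.405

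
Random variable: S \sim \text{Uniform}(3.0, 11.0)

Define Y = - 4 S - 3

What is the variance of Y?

For Y = aS + b: Var(Y) = a² * Var(S)
Var(S) = (11 - 3)^2/12 = 5.3333333
Var(Y) = (-4)² * 5.3333333 = 16 * 5.3333333 = 85.333333

85.333333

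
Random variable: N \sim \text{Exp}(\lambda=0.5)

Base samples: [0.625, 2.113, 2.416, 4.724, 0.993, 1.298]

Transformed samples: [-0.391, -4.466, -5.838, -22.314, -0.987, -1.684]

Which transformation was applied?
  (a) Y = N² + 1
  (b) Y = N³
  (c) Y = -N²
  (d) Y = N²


Checking option (c) Y = -N²:
  N = 0.625 -> Y = -0.391 ✓
  N = 2.113 -> Y = -4.466 ✓
  N = 2.416 -> Y = -5.838 ✓
All samples match this transformation.

(c) -N²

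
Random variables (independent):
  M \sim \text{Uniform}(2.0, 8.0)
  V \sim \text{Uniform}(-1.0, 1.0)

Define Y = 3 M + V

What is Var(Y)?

For independent RVs: Var(aX + bY) = a²Var(X) + b²Var(Y)
Var(M) = 3
Var(V) = 0.33333333
Var(Y) = 3²*3 + 1²*0.33333333
= 9*3 + 1*0.33333333 = 27.333333

27.333333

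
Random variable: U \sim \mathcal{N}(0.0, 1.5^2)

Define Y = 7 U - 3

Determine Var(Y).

For Y = aU + b: Var(Y) = a² * Var(U)
Var(U) = 1.5^2 = 2.25
Var(Y) = 7² * 2.25 = 49 * 2.25 = 110.25

110.25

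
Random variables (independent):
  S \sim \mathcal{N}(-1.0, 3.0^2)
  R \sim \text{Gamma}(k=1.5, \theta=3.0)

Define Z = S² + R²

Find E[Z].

E[Z] = E[S²] + E[R²]
E[S²] = Var(S) + E[S]² = 9 + 1 = 10
E[R²] = Var(R) + E[R]² = 13.5 + 20.25 = 33.75
E[Z] = 10 + 33.75 = 43.75

43.75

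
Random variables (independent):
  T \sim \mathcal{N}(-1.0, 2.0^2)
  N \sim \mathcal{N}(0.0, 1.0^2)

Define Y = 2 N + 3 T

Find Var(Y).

For independent RVs: Var(aX + bY) = a²Var(X) + b²Var(Y)
Var(T) = 4
Var(N) = 1
Var(Y) = 3²*4 + 2²*1
= 9*4 + 4*1 = 40

40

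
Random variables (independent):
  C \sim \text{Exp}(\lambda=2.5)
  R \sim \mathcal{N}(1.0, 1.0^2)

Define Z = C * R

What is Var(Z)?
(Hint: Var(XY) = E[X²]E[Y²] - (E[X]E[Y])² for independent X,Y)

Var(XY) = E[X²]E[Y²] - (E[X]E[Y])²
E[C] = 0.4, Var(C) = 0.16
E[R] = 1, Var(R) = 1
E[C²] = 0.16 + 0.4² = 0.32
E[R²] = 1 + 1² = 2
Var(Z) = 0.32*2 - (0.4*1)²
= 0.64 - 0.16 = 0.48

0.48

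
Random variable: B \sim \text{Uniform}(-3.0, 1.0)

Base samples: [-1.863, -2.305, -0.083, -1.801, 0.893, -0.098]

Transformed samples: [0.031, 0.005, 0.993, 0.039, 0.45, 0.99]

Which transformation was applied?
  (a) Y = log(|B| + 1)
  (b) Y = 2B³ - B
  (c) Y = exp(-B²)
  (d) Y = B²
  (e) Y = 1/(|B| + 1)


Checking option (c) Y = exp(-B²):
  B = -1.863 -> Y = 0.031 ✓
  B = -2.305 -> Y = 0.005 ✓
  B = -0.083 -> Y = 0.993 ✓
All samples match this transformation.

(c) exp(-B²)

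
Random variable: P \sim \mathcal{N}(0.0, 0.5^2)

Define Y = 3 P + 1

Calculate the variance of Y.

For Y = aP + b: Var(Y) = a² * Var(P)
Var(P) = 0.5^2 = 0.25
Var(Y) = 3² * 0.25 = 9 * 0.25 = 2.25

2.25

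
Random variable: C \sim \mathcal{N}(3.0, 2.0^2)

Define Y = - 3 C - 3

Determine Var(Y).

For Y = aC + b: Var(Y) = a² * Var(C)
Var(C) = 2.0^2 = 4
Var(Y) = (-3)² * 4 = 9 * 4 = 36

36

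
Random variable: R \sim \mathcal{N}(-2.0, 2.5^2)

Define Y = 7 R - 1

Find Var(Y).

For Y = aR + b: Var(Y) = a² * Var(R)
Var(R) = 2.5^2 = 6.25
Var(Y) = 7² * 6.25 = 49 * 6.25 = 306.25

306.25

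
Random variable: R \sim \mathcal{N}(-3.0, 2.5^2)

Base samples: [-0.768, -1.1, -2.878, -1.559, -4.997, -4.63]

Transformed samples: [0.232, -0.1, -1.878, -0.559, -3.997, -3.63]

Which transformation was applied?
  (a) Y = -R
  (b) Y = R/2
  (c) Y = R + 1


Checking option (c) Y = R + 1:
  R = -0.768 -> Y = 0.232 ✓
  R = -1.1 -> Y = -0.1 ✓
  R = -2.878 -> Y = -1.878 ✓
All samples match this transformation.

(c) R + 1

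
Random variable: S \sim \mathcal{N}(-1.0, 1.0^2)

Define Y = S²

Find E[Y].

Using E[X²] = Var(X) + (E[X])²:
E[S] = -1
Var(S) = 1.0^2 = 1
E[S²] = 1 + (-1)² = 1 + 1 = 2

2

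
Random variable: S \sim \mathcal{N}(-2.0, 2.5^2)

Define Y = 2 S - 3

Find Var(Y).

For Y = aS + b: Var(Y) = a² * Var(S)
Var(S) = 2.5^2 = 6.25
Var(Y) = 2² * 6.25 = 4 * 6.25 = 25

25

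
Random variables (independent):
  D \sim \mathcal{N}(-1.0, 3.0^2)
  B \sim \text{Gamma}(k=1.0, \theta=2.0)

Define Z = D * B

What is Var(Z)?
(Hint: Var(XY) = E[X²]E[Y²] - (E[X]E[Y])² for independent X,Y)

Var(XY) = E[X²]E[Y²] - (E[X]E[Y])²
E[D] = -1, Var(D) = 9
E[B] = 2, Var(B) = 4
E[D²] = 9 + (-1)² = 10
E[B²] = 4 + 2² = 8
Var(Z) = 10*8 - (-1*2)²
= 80 - 4 = 76

76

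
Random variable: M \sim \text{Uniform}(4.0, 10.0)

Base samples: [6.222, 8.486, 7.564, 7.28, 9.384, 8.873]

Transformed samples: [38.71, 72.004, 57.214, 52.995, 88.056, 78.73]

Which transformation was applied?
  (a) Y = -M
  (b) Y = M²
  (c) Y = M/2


Checking option (b) Y = M²:
  M = 6.222 -> Y = 38.71 ✓
  M = 8.486 -> Y = 72.004 ✓
  M = 7.564 -> Y = 57.214 ✓
All samples match this transformation.

(b) M²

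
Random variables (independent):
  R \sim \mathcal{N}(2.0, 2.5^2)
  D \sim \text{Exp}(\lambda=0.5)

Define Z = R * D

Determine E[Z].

For independent RVs: E[XY] = E[X]*E[Y]
E[R] = 2
E[D] = 2
E[Z] = 2 * 2 = 4

4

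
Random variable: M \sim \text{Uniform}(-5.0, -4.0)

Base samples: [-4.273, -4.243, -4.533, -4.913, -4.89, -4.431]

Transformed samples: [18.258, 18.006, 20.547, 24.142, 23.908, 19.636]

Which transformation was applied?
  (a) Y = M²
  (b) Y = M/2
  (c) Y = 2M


Checking option (a) Y = M²:
  M = -4.273 -> Y = 18.258 ✓
  M = -4.243 -> Y = 18.006 ✓
  M = -4.533 -> Y = 20.547 ✓
All samples match this transformation.

(a) M²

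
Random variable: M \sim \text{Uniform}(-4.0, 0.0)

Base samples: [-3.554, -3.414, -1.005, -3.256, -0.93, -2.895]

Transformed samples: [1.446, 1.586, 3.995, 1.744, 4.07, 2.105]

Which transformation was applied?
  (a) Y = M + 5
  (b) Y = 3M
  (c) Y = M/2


Checking option (a) Y = M + 5:
  M = -3.554 -> Y = 1.446 ✓
  M = -3.414 -> Y = 1.586 ✓
  M = -1.005 -> Y = 3.995 ✓
All samples match this transformation.

(a) M + 5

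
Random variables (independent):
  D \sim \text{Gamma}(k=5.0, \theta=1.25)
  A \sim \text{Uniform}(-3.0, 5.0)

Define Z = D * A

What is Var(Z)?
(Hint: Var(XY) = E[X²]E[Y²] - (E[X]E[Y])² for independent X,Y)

Var(XY) = E[X²]E[Y²] - (E[X]E[Y])²
E[D] = 6.25, Var(D) = 7.8125
E[A] = 1, Var(A) = 5.3333333
E[D²] = 7.8125 + 6.25² = 46.875
E[A²] = 5.3333333 + 1² = 6.3333333
Var(Z) = 46.875*6.3333333 - (6.25*1)²
= 296.875 - 39.0625 = 257.8125

257.8125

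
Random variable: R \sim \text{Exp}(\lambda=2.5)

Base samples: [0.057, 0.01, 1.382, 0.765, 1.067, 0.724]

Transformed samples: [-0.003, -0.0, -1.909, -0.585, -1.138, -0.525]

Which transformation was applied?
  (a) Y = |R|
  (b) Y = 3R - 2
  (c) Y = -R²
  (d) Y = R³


Checking option (c) Y = -R²:
  R = 0.057 -> Y = -0.003 ✓
  R = 0.01 -> Y = -0.0 ✓
  R = 1.382 -> Y = -1.909 ✓
All samples match this transformation.

(c) -R²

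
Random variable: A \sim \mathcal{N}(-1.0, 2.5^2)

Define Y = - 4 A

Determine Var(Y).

For Y = aA + b: Var(Y) = a² * Var(A)
Var(A) = 2.5^2 = 6.25
Var(Y) = (-4)² * 6.25 = 16 * 6.25 = 100

100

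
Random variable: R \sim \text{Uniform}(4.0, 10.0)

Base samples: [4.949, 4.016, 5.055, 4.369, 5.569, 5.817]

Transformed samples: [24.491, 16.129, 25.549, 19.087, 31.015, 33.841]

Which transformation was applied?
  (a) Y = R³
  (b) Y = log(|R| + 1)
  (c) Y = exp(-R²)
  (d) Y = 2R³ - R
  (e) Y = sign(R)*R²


Checking option (e) Y = sign(R)*R²:
  R = 4.949 -> Y = 24.491 ✓
  R = 4.016 -> Y = 16.129 ✓
  R = 5.055 -> Y = 25.549 ✓
All samples match this transformation.

(e) sign(R)*R²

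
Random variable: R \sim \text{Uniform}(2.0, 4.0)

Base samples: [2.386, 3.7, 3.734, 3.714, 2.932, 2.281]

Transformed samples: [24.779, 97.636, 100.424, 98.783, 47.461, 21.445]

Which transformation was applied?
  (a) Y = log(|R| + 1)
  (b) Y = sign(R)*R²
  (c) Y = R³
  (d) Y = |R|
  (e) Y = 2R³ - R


Checking option (e) Y = 2R³ - R:
  R = 2.386 -> Y = 24.779 ✓
  R = 3.7 -> Y = 97.636 ✓
  R = 3.734 -> Y = 100.424 ✓
All samples match this transformation.

(e) 2R³ - R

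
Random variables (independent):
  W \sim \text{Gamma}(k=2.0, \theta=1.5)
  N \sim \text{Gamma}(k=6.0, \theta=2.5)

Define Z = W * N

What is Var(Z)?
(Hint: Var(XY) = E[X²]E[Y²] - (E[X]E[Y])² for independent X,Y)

Var(XY) = E[X²]E[Y²] - (E[X]E[Y])²
E[W] = 3, Var(W) = 4.5
E[N] = 15, Var(N) = 37.5
E[W²] = 4.5 + 3² = 13.5
E[N²] = 37.5 + 15² = 262.5
Var(Z) = 13.5*262.5 - (3*15)²
= 3543.75 - 2025 = 1518.75

1518.75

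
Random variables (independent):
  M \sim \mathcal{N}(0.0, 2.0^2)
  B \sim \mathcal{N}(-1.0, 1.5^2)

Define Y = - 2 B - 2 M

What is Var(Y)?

For independent RVs: Var(aX + bY) = a²Var(X) + b²Var(Y)
Var(M) = 4
Var(B) = 2.25
Var(Y) = (-2)²*4 + (-2)²*2.25
= 4*4 + 4*2.25 = 25

25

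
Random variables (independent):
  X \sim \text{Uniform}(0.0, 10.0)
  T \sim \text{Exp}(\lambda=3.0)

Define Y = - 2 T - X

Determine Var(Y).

For independent RVs: Var(aX + bY) = a²Var(X) + b²Var(Y)
Var(X) = 8.3333333
Var(T) = 0.11111111
Var(Y) = (-1)²*8.3333333 + (-2)²*0.11111111
= 1*8.3333333 + 4*0.11111111 = 8.7777778

8.7777778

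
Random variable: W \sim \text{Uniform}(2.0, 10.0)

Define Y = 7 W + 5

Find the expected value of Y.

For Y = 7W + 5:
E[Y] = 7 * E[W] + 5
E[W] = (2 + 10)/2 = 6
E[Y] = 7 * 6 + 5 = 47

47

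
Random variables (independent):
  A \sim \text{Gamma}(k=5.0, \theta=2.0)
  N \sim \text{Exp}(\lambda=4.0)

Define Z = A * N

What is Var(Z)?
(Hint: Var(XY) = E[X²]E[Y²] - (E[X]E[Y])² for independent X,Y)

Var(XY) = E[X²]E[Y²] - (E[X]E[Y])²
E[A] = 10, Var(A) = 20
E[N] = 0.25, Var(N) = 0.0625
E[A²] = 20 + 10² = 120
E[N²] = 0.0625 + 0.25² = 0.125
Var(Z) = 120*0.125 - (10*0.25)²
= 15 - 6.25 = 8.75

8.75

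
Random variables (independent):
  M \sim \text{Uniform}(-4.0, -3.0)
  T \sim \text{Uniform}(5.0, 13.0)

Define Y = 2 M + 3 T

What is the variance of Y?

For independent RVs: Var(aX + bY) = a²Var(X) + b²Var(Y)
Var(M) = 0.083333333
Var(T) = 5.3333333
Var(Y) = 2²*0.083333333 + 3²*5.3333333
= 4*0.083333333 + 9*5.3333333 = 48.333333

48.333333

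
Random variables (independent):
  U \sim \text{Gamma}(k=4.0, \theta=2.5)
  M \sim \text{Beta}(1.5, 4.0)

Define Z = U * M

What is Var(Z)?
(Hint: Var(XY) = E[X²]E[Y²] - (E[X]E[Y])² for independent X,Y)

Var(XY) = E[X²]E[Y²] - (E[X]E[Y])²
E[U] = 10, Var(U) = 25
E[M] = 0.27272727, Var(M) = 0.03051494
E[U²] = 25 + 10² = 125
E[M²] = 0.03051494 + 0.27272727² = 0.1048951
Var(Z) = 125*0.1048951 - (10*0.27272727)²
= 13.111888 - 7.4380165 = 5.6738716

5.6738716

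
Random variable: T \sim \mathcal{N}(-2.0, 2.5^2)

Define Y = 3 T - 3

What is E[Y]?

For Y = 3T - 3:
E[Y] = 3 * E[T] - 3
E[T] = -2.0 = -2
E[Y] = 3 * (-2) - 3 = -9

-9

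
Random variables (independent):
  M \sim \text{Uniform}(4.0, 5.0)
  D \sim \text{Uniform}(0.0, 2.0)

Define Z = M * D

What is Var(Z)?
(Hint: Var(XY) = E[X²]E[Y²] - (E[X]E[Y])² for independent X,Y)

Var(XY) = E[X²]E[Y²] - (E[X]E[Y])²
E[M] = 4.5, Var(M) = 0.083333333
E[D] = 1, Var(D) = 0.33333333
E[M²] = 0.083333333 + 4.5² = 20.333333
E[D²] = 0.33333333 + 1² = 1.3333333
Var(Z) = 20.333333*1.3333333 - (4.5*1)²
= 27.111111 - 20.25 = 6.8611111

6.8611111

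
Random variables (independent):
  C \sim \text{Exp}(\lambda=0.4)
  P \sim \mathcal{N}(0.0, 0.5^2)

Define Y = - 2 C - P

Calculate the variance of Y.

For independent RVs: Var(aX + bY) = a²Var(X) + b²Var(Y)
Var(C) = 6.25
Var(P) = 0.25
Var(Y) = (-2)²*6.25 + (-1)²*0.25
= 4*6.25 + 1*0.25 = 25.25

25.25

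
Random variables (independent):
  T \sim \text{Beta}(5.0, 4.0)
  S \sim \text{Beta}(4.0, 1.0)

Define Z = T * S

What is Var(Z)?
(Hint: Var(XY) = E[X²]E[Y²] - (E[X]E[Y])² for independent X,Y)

Var(XY) = E[X²]E[Y²] - (E[X]E[Y])²
E[T] = 0.55555556, Var(T) = 0.024691358
E[S] = 0.8, Var(S) = 0.026666667
E[T²] = 0.024691358 + 0.55555556² = 0.33333333
E[S²] = 0.026666667 + 0.8² = 0.66666667
Var(Z) = 0.33333333*0.66666667 - (0.55555556*0.8)²
= 0.22222222 - 0.19753086 = 0.024691358

0.024691358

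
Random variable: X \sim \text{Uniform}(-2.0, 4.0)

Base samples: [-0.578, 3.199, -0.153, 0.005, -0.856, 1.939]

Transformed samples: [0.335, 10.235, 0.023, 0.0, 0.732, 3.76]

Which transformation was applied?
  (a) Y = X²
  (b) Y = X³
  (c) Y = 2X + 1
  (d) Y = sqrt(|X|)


Checking option (a) Y = X²:
  X = -0.578 -> Y = 0.335 ✓
  X = 3.199 -> Y = 10.235 ✓
  X = -0.153 -> Y = 0.023 ✓
All samples match this transformation.

(a) X²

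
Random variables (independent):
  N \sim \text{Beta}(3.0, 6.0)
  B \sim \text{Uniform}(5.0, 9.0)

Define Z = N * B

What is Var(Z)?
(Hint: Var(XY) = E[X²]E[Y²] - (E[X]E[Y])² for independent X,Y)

Var(XY) = E[X²]E[Y²] - (E[X]E[Y])²
E[N] = 0.33333333, Var(N) = 0.022222222
E[B] = 7, Var(B) = 1.3333333
E[N²] = 0.022222222 + 0.33333333² = 0.13333333
E[B²] = 1.3333333 + 7² = 50.333333
Var(Z) = 0.13333333*50.333333 - (0.33333333*7)²
= 6.7111111 - 5.4444444 = 1.2666667

1.2666667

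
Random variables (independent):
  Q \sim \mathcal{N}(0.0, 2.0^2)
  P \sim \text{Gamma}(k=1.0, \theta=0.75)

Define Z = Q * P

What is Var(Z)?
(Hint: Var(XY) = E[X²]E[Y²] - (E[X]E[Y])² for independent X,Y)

Var(XY) = E[X²]E[Y²] - (E[X]E[Y])²
E[Q] = 0, Var(Q) = 4
E[P] = 0.75, Var(P) = 0.5625
E[Q²] = 4 + 0² = 4
E[P²] = 0.5625 + 0.75² = 1.125
Var(Z) = 4*1.125 - (0*0.75)²
= 4.5 - 0 = 4.5

4.5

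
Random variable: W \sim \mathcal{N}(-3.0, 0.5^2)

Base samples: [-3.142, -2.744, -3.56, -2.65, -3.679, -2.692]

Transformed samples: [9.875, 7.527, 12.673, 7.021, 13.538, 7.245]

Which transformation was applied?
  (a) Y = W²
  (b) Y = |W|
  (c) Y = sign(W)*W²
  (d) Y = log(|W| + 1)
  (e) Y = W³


Checking option (a) Y = W²:
  W = -3.142 -> Y = 9.875 ✓
  W = -2.744 -> Y = 7.527 ✓
  W = -3.56 -> Y = 12.673 ✓
All samples match this transformation.

(a) W²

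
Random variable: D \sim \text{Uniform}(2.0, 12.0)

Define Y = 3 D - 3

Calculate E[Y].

For Y = 3D - 3:
E[Y] = 3 * E[D] - 3
E[D] = (2 + 12)/2 = 7
E[Y] = 3 * 7 - 3 = 18

18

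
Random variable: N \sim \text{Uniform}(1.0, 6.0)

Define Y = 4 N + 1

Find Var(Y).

For Y = aN + b: Var(Y) = a² * Var(N)
Var(N) = (6 - 1)^2/12 = 2.0833333
Var(Y) = 4² * 2.0833333 = 16 * 2.0833333 = 33.333333

33.333333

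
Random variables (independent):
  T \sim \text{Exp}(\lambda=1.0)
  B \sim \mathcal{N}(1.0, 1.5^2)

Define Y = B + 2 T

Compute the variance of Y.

For independent RVs: Var(aX + bY) = a²Var(X) + b²Var(Y)
Var(T) = 1
Var(B) = 2.25
Var(Y) = 2²*1 + 1²*2.25
= 4*1 + 1*2.25 = 6.25

6.25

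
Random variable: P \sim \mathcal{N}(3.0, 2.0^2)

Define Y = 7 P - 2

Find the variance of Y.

For Y = aP + b: Var(Y) = a² * Var(P)
Var(P) = 2.0^2 = 4
Var(Y) = 7² * 4 = 49 * 4 = 196

196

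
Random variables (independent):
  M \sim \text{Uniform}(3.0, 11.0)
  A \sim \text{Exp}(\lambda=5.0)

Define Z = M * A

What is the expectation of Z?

For independent RVs: E[XY] = E[X]*E[Y]
E[M] = 7
E[A] = 0.2
E[Z] = 7 * 0.2 = 1.4

1.4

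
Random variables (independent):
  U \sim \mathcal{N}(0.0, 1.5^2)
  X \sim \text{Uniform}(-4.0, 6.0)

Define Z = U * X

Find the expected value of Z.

For independent RVs: E[XY] = E[X]*E[Y]
E[U] = 0
E[X] = 1
E[Z] = 0 * 1 = 0

0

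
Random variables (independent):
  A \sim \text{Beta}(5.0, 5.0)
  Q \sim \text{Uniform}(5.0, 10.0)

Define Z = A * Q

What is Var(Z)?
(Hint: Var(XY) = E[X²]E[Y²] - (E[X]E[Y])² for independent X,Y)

Var(XY) = E[X²]E[Y²] - (E[X]E[Y])²
E[A] = 0.5, Var(A) = 0.022727273
E[Q] = 7.5, Var(Q) = 2.0833333
E[A²] = 0.022727273 + 0.5² = 0.27272727
E[Q²] = 2.0833333 + 7.5² = 58.333333
Var(Z) = 0.27272727*58.333333 - (0.5*7.5)²
= 15.909091 - 14.0625 = 1.8465909

1.8465909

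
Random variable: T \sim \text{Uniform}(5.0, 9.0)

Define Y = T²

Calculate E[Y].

E[T²] = Var(T) + (E[T])² = 1.3333333 + 49 = 50.333333

50.333333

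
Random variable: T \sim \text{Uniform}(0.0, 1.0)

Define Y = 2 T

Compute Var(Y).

For Y = aT + b: Var(Y) = a² * Var(T)
Var(T) = (1 - 0)^2/12 = 0.083333333
Var(Y) = 2² * 0.083333333 = 4 * 0.083333333 = 0.33333333

0.33333333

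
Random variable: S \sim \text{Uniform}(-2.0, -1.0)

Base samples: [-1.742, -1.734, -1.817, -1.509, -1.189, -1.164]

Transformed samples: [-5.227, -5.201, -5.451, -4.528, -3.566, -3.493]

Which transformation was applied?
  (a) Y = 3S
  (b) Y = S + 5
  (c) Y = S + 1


Checking option (a) Y = 3S:
  S = -1.742 -> Y = -5.227 ✓
  S = -1.734 -> Y = -5.201 ✓
  S = -1.817 -> Y = -5.451 ✓
All samples match this transformation.

(a) 3S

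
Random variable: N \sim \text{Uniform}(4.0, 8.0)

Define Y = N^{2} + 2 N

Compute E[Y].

E[Y] = 1*E[N²] + 2*E[N]
E[N] = 6
E[N²] = Var(N) + (E[N])² = 1.3333333 + 36 = 37.333333
E[Y] = 1*37.333333 + 2*6 = 49.333333

49.333333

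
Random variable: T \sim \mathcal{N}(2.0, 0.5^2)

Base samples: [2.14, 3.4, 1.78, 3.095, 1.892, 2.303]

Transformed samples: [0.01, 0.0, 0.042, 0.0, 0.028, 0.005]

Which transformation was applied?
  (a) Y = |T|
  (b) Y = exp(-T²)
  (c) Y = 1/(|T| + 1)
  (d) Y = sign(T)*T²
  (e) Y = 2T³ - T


Checking option (b) Y = exp(-T²):
  T = 2.14 -> Y = 0.01 ✓
  T = 3.4 -> Y = 0.0 ✓
  T = 1.78 -> Y = 0.042 ✓
All samples match this transformation.

(b) exp(-T²)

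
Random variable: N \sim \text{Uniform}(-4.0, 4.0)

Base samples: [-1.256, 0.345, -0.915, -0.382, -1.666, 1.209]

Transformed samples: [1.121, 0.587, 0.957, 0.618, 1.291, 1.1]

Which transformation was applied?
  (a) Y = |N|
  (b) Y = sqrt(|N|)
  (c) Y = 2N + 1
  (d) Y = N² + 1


Checking option (b) Y = sqrt(|N|):
  N = -1.256 -> Y = 1.121 ✓
  N = 0.345 -> Y = 0.587 ✓
  N = -0.915 -> Y = 0.957 ✓
All samples match this transformation.

(b) sqrt(|N|)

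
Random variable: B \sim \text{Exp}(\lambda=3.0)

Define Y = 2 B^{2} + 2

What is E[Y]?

E[Y] = 2*E[B²] + 2
E[B] = 0.33333333
E[B²] = Var(B) + (E[B])² = 0.11111111 + 0.11111111 = 0.22222222
E[Y] = 2*0.22222222 + 2 = 2.4444444

2.4444444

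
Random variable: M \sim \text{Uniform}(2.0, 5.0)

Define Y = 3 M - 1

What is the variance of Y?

For Y = aM + b: Var(Y) = a² * Var(M)
Var(M) = (5 - 2)^2/12 = 0.75
Var(Y) = 3² * 0.75 = 9 * 0.75 = 6.75

6.75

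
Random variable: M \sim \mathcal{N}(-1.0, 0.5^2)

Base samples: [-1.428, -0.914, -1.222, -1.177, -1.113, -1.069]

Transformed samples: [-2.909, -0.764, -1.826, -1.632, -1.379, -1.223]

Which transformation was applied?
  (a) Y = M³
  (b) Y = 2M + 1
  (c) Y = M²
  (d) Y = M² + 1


Checking option (a) Y = M³:
  M = -1.428 -> Y = -2.909 ✓
  M = -0.914 -> Y = -0.764 ✓
  M = -1.222 -> Y = -1.826 ✓
All samples match this transformation.

(a) M³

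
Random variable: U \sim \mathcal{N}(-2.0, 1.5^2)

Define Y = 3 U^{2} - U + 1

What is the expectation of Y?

E[Y] = 3*E[U²] - 1*E[U] + 1
E[U] = -2
E[U²] = Var(U) + (E[U])² = 2.25 + 4 = 6.25
E[Y] = 3*6.25 - 1*(-2) + 1 = 21.75

21.75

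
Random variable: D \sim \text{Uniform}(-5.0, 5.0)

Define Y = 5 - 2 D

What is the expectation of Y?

For Y = -2D + 5:
E[Y] = -2 * E[D] + 5
E[D] = (-5 + 5)/2 = 0
E[Y] = -2 * 0 + 5 = 5

5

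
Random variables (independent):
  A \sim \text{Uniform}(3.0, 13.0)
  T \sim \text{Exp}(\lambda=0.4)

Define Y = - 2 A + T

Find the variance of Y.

For independent RVs: Var(aX + bY) = a²Var(X) + b²Var(Y)
Var(A) = 8.3333333
Var(T) = 6.25
Var(Y) = (-2)²*8.3333333 + 1²*6.25
= 4*8.3333333 + 1*6.25 = 39.583333

39.583333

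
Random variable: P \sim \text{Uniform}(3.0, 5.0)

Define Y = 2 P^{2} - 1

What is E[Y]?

E[Y] = 2*E[P²] - 1
E[P] = 4
E[P²] = Var(P) + (E[P])² = 0.33333333 + 16 = 16.333333
E[Y] = 2*16.333333 - 1 = 31.666667

31.666667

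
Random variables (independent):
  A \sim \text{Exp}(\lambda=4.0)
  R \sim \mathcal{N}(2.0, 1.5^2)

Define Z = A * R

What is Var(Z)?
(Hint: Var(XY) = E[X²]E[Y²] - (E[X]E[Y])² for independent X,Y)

Var(XY) = E[X²]E[Y²] - (E[X]E[Y])²
E[A] = 0.25, Var(A) = 0.0625
E[R] = 2, Var(R) = 2.25
E[A²] = 0.0625 + 0.25² = 0.125
E[R²] = 2.25 + 2² = 6.25
Var(Z) = 0.125*6.25 - (0.25*2)²
= 0.78125 - 0.25 = 0.53125

0.53125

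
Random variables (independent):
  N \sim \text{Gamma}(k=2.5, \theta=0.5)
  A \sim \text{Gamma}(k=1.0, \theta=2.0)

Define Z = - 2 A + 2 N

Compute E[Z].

E[Z] = 2*E[N] - 2*E[A]
E[N] = 1.25
E[A] = 2
E[Z] = 2*1.25 - 2*2 = -1.5

-1.5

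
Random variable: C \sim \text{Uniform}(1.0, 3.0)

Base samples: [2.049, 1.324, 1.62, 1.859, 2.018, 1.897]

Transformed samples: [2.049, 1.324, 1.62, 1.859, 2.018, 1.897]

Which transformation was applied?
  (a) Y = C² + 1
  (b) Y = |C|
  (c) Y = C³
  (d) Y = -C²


Checking option (b) Y = |C|:
  C = 2.049 -> Y = 2.049 ✓
  C = 1.324 -> Y = 1.324 ✓
  C = 1.62 -> Y = 1.62 ✓
All samples match this transformation.

(b) |C|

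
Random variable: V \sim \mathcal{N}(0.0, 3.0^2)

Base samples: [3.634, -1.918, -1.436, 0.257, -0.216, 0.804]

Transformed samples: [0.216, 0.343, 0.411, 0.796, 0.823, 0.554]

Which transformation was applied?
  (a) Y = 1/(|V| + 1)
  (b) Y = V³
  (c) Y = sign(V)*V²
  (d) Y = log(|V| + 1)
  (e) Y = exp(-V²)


Checking option (a) Y = 1/(|V| + 1):
  V = 3.634 -> Y = 0.216 ✓
  V = -1.918 -> Y = 0.343 ✓
  V = -1.436 -> Y = 0.411 ✓
All samples match this transformation.

(a) 1/(|V| + 1)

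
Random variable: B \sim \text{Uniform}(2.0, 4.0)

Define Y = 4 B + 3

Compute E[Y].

For Y = 4B + 3:
E[Y] = 4 * E[B] + 3
E[B] = (2 + 4)/2 = 3
E[Y] = 4 * 3 + 3 = 15

15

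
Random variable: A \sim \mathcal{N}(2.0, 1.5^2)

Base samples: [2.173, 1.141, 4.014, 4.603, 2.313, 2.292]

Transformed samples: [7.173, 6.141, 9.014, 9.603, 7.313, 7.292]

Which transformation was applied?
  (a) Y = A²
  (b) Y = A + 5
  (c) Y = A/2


Checking option (b) Y = A + 5:
  A = 2.173 -> Y = 7.173 ✓
  A = 1.141 -> Y = 6.141 ✓
  A = 4.014 -> Y = 9.014 ✓
All samples match this transformation.

(b) A + 5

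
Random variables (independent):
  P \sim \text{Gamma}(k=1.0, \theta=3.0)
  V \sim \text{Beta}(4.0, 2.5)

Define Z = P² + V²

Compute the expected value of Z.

E[Z] = E[P²] + E[V²]
E[P²] = Var(P) + E[P]² = 9 + 9 = 18
E[V²] = Var(V) + E[V]² = 0.031558185 + 0.37869822 = 0.41025641
E[Z] = 18 + 0.41025641 = 18.410256

18.410256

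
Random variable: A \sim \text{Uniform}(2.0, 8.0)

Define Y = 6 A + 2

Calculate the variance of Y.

For Y = aA + b: Var(Y) = a² * Var(A)
Var(A) = (8 - 2)^2/12 = 3
Var(Y) = 6² * 3 = 36 * 3 = 108

108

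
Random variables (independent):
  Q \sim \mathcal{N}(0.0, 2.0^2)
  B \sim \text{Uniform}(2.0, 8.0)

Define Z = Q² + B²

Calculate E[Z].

E[Z] = E[Q²] + E[B²]
E[Q²] = Var(Q) + E[Q]² = 4 + 0 = 4
E[B²] = Var(B) + E[B]² = 3 + 25 = 28
E[Z] = 4 + 28 = 32

32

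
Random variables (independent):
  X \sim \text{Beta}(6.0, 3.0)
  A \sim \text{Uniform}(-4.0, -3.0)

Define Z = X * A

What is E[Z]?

For independent RVs: E[XY] = E[X]*E[Y]
E[X] = 0.66666667
E[A] = -3.5
E[Z] = 0.66666667 * (-3.5) = -2.3333333

-2.3333333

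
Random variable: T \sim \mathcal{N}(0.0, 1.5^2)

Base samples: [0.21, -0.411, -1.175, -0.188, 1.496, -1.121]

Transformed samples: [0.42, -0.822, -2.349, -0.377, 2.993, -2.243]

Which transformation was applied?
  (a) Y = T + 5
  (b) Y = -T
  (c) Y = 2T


Checking option (c) Y = 2T:
  T = 0.21 -> Y = 0.42 ✓
  T = -0.411 -> Y = -0.822 ✓
  T = -1.175 -> Y = -2.349 ✓
All samples match this transformation.

(c) 2T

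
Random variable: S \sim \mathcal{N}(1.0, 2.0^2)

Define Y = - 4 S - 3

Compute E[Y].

For Y = -4S - 3:
E[Y] = -4 * E[S] - 3
E[S] = 1.0 = 1
E[Y] = -4 * 1 - 3 = -7

-7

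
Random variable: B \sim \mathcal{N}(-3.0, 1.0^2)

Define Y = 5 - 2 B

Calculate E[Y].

For Y = -2B + 5:
E[Y] = -2 * E[B] + 5
E[B] = -3.0 = -3
E[Y] = -2 * (-3) + 5 = 11

11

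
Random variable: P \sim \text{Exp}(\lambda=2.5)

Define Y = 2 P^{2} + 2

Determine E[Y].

E[Y] = 2*E[P²] + 2
E[P] = 0.4
E[P²] = Var(P) + (E[P])² = 0.16 + 0.16 = 0.32
E[Y] = 2*0.32 + 2 = 2.64

2.64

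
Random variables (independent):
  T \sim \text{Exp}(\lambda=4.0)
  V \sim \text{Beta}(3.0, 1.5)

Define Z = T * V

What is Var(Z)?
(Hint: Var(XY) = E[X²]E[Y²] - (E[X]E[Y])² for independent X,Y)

Var(XY) = E[X²]E[Y²] - (E[X]E[Y])²
E[T] = 0.25, Var(T) = 0.0625
E[V] = 0.66666667, Var(V) = 0.04040404
E[T²] = 0.0625 + 0.25² = 0.125
E[V²] = 0.04040404 + 0.66666667² = 0.48484848
Var(Z) = 0.125*0.48484848 - (0.25*0.66666667)²
= 0.060606061 - 0.027777778 = 0.032828283

0.032828283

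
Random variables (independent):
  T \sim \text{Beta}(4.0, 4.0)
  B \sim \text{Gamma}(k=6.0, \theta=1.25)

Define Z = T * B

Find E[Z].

For independent RVs: E[XY] = E[X]*E[Y]
E[T] = 0.5
E[B] = 7.5
E[Z] = 0.5 * 7.5 = 3.75

3.75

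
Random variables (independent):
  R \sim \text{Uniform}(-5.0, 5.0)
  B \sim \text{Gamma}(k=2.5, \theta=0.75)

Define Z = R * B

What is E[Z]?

For independent RVs: E[XY] = E[X]*E[Y]
E[R] = 0
E[B] = 1.875
E[Z] = 0 * 1.875 = 0

0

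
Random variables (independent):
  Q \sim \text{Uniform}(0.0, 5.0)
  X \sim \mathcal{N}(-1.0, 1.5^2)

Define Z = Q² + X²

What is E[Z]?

E[Z] = E[Q²] + E[X²]
E[Q²] = Var(Q) + E[Q]² = 2.0833333 + 6.25 = 8.3333333
E[X²] = Var(X) + E[X]² = 2.25 + 1 = 3.25
E[Z] = 8.3333333 + 3.25 = 11.583333

11.583333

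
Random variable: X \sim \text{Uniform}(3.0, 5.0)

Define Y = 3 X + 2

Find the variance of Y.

For Y = aX + b: Var(Y) = a² * Var(X)
Var(X) = (5 - 3)^2/12 = 0.33333333
Var(Y) = 3² * 0.33333333 = 9 * 0.33333333 = 3

3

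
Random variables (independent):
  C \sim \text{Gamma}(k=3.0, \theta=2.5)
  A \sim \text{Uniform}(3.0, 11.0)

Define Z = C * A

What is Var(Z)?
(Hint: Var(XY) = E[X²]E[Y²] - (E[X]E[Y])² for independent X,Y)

Var(XY) = E[X²]E[Y²] - (E[X]E[Y])²
E[C] = 7.5, Var(C) = 18.75
E[A] = 7, Var(A) = 5.3333333
E[C²] = 18.75 + 7.5² = 75
E[A²] = 5.3333333 + 7² = 54.333333
Var(Z) = 75*54.333333 - (7.5*7)²
= 4075 - 2756.25 = 1318.75

1318.75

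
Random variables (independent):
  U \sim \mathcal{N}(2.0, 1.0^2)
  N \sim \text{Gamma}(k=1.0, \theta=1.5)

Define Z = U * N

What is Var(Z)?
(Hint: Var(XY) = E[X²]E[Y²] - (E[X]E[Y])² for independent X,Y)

Var(XY) = E[X²]E[Y²] - (E[X]E[Y])²
E[U] = 2, Var(U) = 1
E[N] = 1.5, Var(N) = 2.25
E[U²] = 1 + 2² = 5
E[N²] = 2.25 + 1.5² = 4.5
Var(Z) = 5*4.5 - (2*1.5)²
= 22.5 - 9 = 13.5

13.5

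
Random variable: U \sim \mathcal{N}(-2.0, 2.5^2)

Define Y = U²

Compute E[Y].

Using E[X²] = Var(X) + (E[X])²:
E[U] = -2
Var(U) = 2.5^2 = 6.25
E[U²] = 6.25 + (-2)² = 6.25 + 4 = 10.25

10.25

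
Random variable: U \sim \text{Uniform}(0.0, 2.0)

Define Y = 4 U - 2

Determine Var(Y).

For Y = aU + b: Var(Y) = a² * Var(U)
Var(U) = (2 - 0)^2/12 = 0.33333333
Var(Y) = 4² * 0.33333333 = 16 * 0.33333333 = 5.3333333

5.3333333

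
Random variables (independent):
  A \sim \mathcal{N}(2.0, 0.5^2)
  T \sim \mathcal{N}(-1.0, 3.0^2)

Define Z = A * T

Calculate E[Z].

For independent RVs: E[XY] = E[X]*E[Y]
E[A] = 2
E[T] = -1
E[Z] = 2 * (-1) = -2

-2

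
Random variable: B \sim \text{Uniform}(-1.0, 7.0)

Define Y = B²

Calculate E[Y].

E[B²] = Var(B) + (E[B])² = 5.3333333 + 9 = 14.333333

14.333333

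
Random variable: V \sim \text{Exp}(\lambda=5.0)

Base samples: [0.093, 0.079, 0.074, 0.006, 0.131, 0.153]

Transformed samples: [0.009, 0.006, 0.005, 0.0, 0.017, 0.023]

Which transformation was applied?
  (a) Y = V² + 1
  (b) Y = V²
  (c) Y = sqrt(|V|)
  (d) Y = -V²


Checking option (b) Y = V²:
  V = 0.093 -> Y = 0.009 ✓
  V = 0.079 -> Y = 0.006 ✓
  V = 0.074 -> Y = 0.005 ✓
All samples match this transformation.

(b) V²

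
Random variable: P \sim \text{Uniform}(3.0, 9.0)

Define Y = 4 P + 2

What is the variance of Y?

For Y = aP + b: Var(Y) = a² * Var(P)
Var(P) = (9 - 3)^2/12 = 3
Var(Y) = 4² * 3 = 16 * 3 = 48

48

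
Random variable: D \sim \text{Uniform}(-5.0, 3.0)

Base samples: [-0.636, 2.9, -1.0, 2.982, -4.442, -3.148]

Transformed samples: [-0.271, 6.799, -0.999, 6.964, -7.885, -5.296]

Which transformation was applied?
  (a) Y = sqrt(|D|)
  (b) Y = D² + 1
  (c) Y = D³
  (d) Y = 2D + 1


Checking option (d) Y = 2D + 1:
  D = -0.636 -> Y = -0.271 ✓
  D = 2.9 -> Y = 6.799 ✓
  D = -1.0 -> Y = -0.999 ✓
All samples match this transformation.

(d) 2D + 1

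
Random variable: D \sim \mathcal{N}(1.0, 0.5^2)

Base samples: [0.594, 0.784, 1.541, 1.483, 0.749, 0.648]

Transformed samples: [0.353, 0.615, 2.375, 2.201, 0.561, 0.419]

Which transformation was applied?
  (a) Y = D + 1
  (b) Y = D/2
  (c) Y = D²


Checking option (c) Y = D²:
  D = 0.594 -> Y = 0.353 ✓
  D = 0.784 -> Y = 0.615 ✓
  D = 1.541 -> Y = 2.375 ✓
All samples match this transformation.

(c) D²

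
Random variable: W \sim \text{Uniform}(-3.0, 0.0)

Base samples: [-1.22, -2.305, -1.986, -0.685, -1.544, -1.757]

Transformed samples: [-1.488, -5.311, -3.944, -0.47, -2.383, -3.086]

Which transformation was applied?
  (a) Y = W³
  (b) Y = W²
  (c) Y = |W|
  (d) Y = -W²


Checking option (d) Y = -W²:
  W = -1.22 -> Y = -1.488 ✓
  W = -2.305 -> Y = -5.311 ✓
  W = -1.986 -> Y = -3.944 ✓
All samples match this transformation.

(d) -W²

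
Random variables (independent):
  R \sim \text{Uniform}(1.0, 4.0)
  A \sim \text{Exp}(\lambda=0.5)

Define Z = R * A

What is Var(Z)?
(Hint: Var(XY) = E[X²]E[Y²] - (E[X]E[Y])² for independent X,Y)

Var(XY) = E[X²]E[Y²] - (E[X]E[Y])²
E[R] = 2.5, Var(R) = 0.75
E[A] = 2, Var(A) = 4
E[R²] = 0.75 + 2.5² = 7
E[A²] = 4 + 2² = 8
Var(Z) = 7*8 - (2.5*2)²
= 56 - 25 = 31

31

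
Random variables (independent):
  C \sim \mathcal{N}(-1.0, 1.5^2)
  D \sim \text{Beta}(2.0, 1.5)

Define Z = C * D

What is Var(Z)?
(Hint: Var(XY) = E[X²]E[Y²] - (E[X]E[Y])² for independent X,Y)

Var(XY) = E[X²]E[Y²] - (E[X]E[Y])²
E[C] = -1, Var(C) = 2.25
E[D] = 0.57142857, Var(D) = 0.054421769
E[C²] = 2.25 + (-1)² = 3.25
E[D²] = 0.054421769 + 0.57142857² = 0.38095238
Var(Z) = 3.25*0.38095238 - (-1*0.57142857)²
= 1.2380952 - 0.32653061 = 0.91156463

0.91156463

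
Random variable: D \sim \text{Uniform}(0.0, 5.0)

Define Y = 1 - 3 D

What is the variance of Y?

For Y = aD + b: Var(Y) = a² * Var(D)
Var(D) = (5 - 0)^2/12 = 2.0833333
Var(Y) = (-3)² * 2.0833333 = 9 * 2.0833333 = 18.75

18.75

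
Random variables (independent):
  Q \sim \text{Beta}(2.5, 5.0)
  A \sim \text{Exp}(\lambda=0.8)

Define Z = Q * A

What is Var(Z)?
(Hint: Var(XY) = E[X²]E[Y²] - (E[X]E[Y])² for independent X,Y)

Var(XY) = E[X²]E[Y²] - (E[X]E[Y])²
E[Q] = 0.33333333, Var(Q) = 0.026143791
E[A] = 1.25, Var(A) = 1.5625
E[Q²] = 0.026143791 + 0.33333333² = 0.1372549
E[A²] = 1.5625 + 1.25² = 3.125
Var(Z) = 0.1372549*3.125 - (0.33333333*1.25)²
= 0.42892157 - 0.17361111 = 0.25531046

0.25531046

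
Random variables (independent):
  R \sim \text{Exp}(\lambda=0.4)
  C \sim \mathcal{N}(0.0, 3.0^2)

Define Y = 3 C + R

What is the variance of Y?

For independent RVs: Var(aX + bY) = a²Var(X) + b²Var(Y)
Var(R) = 6.25
Var(C) = 9
Var(Y) = 1²*6.25 + 3²*9
= 1*6.25 + 9*9 = 87.25

87.25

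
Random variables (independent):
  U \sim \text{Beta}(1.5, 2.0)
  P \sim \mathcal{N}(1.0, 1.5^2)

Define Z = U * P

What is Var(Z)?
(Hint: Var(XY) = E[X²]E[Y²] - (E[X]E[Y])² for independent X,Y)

Var(XY) = E[X²]E[Y²] - (E[X]E[Y])²
E[U] = 0.42857143, Var(U) = 0.054421769
E[P] = 1, Var(P) = 2.25
E[U²] = 0.054421769 + 0.42857143² = 0.23809524
E[P²] = 2.25 + 1² = 3.25
Var(Z) = 0.23809524*3.25 - (0.42857143*1)²
= 0.77380952 - 0.18367347 = 0.59013605

0.59013605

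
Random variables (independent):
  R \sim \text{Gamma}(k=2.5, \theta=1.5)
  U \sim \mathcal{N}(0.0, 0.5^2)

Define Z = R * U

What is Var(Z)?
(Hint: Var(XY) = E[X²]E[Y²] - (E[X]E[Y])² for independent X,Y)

Var(XY) = E[X²]E[Y²] - (E[X]E[Y])²
E[R] = 3.75, Var(R) = 5.625
E[U] = 0, Var(U) = 0.25
E[R²] = 5.625 + 3.75² = 19.6875
E[U²] = 0.25 + 0² = 0.25
Var(Z) = 19.6875*0.25 - (3.75*0)²
= 4.921875 - 0 = 4.921875

4.921875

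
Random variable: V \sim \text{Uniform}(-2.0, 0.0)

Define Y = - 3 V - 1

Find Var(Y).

For Y = aV + b: Var(Y) = a² * Var(V)
Var(V) = (0 + 2)^2/12 = 0.33333333
Var(Y) = (-3)² * 0.33333333 = 9 * 0.33333333 = 3

3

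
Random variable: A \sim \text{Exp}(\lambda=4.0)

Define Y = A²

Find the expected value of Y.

E[A²] = Var(A) + (E[A])² = 0.0625 + 0.0625 = 0.125

0.125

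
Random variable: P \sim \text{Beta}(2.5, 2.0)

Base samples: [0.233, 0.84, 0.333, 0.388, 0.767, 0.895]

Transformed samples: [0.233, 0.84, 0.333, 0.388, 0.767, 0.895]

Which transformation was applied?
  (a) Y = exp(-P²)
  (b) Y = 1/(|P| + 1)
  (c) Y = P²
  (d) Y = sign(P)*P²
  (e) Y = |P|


Checking option (e) Y = |P|:
  P = 0.233 -> Y = 0.233 ✓
  P = 0.84 -> Y = 0.84 ✓
  P = 0.333 -> Y = 0.333 ✓
All samples match this transformation.

(e) |P|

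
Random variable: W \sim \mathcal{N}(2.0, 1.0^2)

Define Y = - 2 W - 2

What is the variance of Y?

For Y = aW + b: Var(Y) = a² * Var(W)
Var(W) = 1.0^2 = 1
Var(Y) = (-2)² * 1 = 4 * 1 = 4

4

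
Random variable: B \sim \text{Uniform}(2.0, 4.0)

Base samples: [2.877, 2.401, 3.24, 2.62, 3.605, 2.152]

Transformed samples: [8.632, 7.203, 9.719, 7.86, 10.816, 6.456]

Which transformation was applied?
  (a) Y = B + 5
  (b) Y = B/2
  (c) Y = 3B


Checking option (c) Y = 3B:
  B = 2.877 -> Y = 8.632 ✓
  B = 2.401 -> Y = 7.203 ✓
  B = 3.24 -> Y = 9.719 ✓
All samples match this transformation.

(c) 3B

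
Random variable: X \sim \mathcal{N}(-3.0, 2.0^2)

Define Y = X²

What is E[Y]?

Using E[X²] = Var(X) + (E[X])²:
E[X] = -3
Var(X) = 2.0^2 = 4
E[X²] = 4 + (-3)² = 4 + 9 = 13

13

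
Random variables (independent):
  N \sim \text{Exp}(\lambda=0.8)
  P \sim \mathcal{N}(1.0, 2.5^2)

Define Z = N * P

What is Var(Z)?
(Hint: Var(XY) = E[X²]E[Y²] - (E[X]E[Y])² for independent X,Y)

Var(XY) = E[X²]E[Y²] - (E[X]E[Y])²
E[N] = 1.25, Var(N) = 1.5625
E[P] = 1, Var(P) = 6.25
E[N²] = 1.5625 + 1.25² = 3.125
E[P²] = 6.25 + 1² = 7.25
Var(Z) = 3.125*7.25 - (1.25*1)²
= 22.65625 - 1.5625 = 21.09375

21.09375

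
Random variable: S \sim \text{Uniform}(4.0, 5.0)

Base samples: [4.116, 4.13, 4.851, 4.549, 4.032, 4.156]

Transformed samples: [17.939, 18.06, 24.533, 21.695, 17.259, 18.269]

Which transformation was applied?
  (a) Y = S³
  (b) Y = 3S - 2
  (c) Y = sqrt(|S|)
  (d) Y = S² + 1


Checking option (d) Y = S² + 1:
  S = 4.116 -> Y = 17.939 ✓
  S = 4.13 -> Y = 18.06 ✓
  S = 4.851 -> Y = 24.533 ✓
All samples match this transformation.

(d) S² + 1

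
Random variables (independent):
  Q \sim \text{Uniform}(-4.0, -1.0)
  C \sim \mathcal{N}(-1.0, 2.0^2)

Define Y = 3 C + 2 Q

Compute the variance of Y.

For independent RVs: Var(aX + bY) = a²Var(X) + b²Var(Y)
Var(Q) = 0.75
Var(C) = 4
Var(Y) = 2²*0.75 + 3²*4
= 4*0.75 + 9*4 = 39

39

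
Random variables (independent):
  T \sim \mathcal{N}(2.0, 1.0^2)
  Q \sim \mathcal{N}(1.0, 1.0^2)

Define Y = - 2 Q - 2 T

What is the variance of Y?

For independent RVs: Var(aX + bY) = a²Var(X) + b²Var(Y)
Var(T) = 1
Var(Q) = 1
Var(Y) = (-2)²*1 + (-2)²*1
= 4*1 + 4*1 = 8

8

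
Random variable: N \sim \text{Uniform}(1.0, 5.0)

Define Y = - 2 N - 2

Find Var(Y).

For Y = aN + b: Var(Y) = a² * Var(N)
Var(N) = (5 - 1)^2/12 = 1.3333333
Var(Y) = (-2)² * 1.3333333 = 4 * 1.3333333 = 5.3333333

5.3333333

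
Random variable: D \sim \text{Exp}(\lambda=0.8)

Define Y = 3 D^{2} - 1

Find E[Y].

E[Y] = 3*E[D²] - 1
E[D] = 1.25
E[D²] = Var(D) + (E[D])² = 1.5625 + 1.5625 = 3.125
E[Y] = 3*3.125 - 1 = 8.375

8.375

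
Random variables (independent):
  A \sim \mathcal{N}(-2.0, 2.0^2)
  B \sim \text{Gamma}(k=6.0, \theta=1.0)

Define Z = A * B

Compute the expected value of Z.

For independent RVs: E[XY] = E[X]*E[Y]
E[A] = -2
E[B] = 6
E[Z] = -2 * 6 = -12

-12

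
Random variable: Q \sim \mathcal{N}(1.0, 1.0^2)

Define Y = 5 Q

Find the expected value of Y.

For Y = 5Q:
E[Y] = 5 * E[Q]
E[Q] = 1.0 = 1
E[Y] = 5 * 1 = 5

5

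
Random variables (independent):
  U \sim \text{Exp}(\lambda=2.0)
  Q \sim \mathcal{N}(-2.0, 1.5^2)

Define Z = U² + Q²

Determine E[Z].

E[Z] = E[U²] + E[Q²]
E[U²] = Var(U) + E[U]² = 0.25 + 0.25 = 0.5
E[Q²] = Var(Q) + E[Q]² = 2.25 + 4 = 6.25
E[Z] = 0.5 + 6.25 = 6.75

6.75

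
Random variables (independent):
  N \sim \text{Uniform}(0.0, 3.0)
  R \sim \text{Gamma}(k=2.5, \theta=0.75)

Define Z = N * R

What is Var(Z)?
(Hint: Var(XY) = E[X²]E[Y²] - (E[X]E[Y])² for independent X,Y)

Var(XY) = E[X²]E[Y²] - (E[X]E[Y])²
E[N] = 1.5, Var(N) = 0.75
E[R] = 1.875, Var(R) = 1.40625
E[N²] = 0.75 + 1.5² = 3
E[R²] = 1.40625 + 1.875² = 4.921875
Var(Z) = 3*4.921875 - (1.5*1.875)²
= 14.765625 - 7.9101562 = 6.8554688

6.8554688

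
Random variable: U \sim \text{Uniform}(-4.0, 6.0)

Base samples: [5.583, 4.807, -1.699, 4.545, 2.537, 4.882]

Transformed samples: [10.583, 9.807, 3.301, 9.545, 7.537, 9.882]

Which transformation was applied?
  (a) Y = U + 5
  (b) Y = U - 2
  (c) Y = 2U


Checking option (a) Y = U + 5:
  U = 5.583 -> Y = 10.583 ✓
  U = 4.807 -> Y = 9.807 ✓
  U = -1.699 -> Y = 3.301 ✓
All samples match this transformation.

(a) U + 5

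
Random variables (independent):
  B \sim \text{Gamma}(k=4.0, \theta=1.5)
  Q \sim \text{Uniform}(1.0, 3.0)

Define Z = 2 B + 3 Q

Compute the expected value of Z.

E[Z] = 2*E[B] + 3*E[Q]
E[B] = 6
E[Q] = 2
E[Z] = 2*6 + 3*2 = 18

18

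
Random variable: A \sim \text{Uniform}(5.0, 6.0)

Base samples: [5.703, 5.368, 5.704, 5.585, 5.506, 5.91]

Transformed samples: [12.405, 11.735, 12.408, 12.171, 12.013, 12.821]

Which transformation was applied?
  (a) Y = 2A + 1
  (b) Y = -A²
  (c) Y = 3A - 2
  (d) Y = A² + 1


Checking option (a) Y = 2A + 1:
  A = 5.703 -> Y = 12.405 ✓
  A = 5.368 -> Y = 11.735 ✓
  A = 5.704 -> Y = 12.408 ✓
All samples match this transformation.

(a) 2A + 1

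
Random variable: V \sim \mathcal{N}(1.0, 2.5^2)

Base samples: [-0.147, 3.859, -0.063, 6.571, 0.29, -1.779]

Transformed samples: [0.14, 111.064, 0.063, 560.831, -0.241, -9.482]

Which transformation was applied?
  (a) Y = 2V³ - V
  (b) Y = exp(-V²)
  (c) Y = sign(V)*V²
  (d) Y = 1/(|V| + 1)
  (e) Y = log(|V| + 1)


Checking option (a) Y = 2V³ - V:
  V = -0.147 -> Y = 0.14 ✓
  V = 3.859 -> Y = 111.064 ✓
  V = -0.063 -> Y = 0.063 ✓
All samples match this transformation.

(a) 2V³ - V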